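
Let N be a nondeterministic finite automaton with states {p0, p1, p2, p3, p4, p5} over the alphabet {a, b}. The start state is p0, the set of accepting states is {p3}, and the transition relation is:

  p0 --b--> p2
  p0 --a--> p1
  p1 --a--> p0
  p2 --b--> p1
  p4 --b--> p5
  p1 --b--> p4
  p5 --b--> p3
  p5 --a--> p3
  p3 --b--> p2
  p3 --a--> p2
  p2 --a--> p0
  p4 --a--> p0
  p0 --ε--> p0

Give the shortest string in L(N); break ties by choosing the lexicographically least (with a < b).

abba

A breadth-first search from p0 reaches an accepting state first via the path p0 → p1 → p4 → p5 → p3 on input abba.
No string of length < 4 is accepted (BFS exhausts all shorter strings without reaching an accepting state), and abba is the lexicographically least accepting string of length 4.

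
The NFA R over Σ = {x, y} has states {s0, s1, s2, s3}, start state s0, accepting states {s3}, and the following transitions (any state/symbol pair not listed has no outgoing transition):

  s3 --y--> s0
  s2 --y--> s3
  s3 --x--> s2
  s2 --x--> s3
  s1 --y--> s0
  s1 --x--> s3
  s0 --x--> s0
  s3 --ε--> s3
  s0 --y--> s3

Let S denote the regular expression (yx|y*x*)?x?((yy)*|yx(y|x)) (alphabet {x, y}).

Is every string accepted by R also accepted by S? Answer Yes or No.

The string xy is in L(R) but not in L(S).
So L(R) ⊄ L(S).

No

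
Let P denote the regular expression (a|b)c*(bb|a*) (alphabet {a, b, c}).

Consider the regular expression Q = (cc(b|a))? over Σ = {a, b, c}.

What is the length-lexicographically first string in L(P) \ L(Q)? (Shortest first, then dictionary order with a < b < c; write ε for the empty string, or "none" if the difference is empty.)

The string a is accepted by P but not by Q.
No shorter string lies in the difference, and a is the lexicographically first length-1 string in L(P) \ L(Q).

a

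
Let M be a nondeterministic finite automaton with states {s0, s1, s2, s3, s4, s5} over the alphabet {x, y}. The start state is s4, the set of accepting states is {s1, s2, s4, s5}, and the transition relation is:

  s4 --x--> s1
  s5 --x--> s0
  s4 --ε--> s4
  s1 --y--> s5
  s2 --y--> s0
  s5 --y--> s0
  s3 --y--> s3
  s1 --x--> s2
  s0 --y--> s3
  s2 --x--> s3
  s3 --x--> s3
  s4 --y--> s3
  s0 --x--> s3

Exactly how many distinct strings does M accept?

The useful subgraph on states {s1, s2, s4, s5} is acyclic, so L(M) is finite; the longest accepting path visits 3 useful states, giving maximum string length 2.
Counting accepting paths from s4 by length: 1 of length 0, 1 of length 1, 2 of length 2. Total 4.

4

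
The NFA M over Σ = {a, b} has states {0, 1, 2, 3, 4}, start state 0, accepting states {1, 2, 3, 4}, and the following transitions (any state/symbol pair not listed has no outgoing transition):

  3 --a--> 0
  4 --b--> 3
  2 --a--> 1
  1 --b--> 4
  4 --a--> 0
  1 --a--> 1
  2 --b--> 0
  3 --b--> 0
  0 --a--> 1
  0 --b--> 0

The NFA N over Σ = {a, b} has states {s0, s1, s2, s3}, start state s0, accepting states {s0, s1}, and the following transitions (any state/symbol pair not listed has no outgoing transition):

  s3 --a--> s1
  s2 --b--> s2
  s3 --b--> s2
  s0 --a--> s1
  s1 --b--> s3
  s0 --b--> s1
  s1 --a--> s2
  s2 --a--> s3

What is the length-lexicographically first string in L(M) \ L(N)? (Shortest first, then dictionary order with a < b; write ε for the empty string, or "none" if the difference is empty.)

The string aa is accepted by M but not by N.
No shorter string lies in the difference, and aa is the lexicographically first length-2 string in L(M) \ L(N).

aa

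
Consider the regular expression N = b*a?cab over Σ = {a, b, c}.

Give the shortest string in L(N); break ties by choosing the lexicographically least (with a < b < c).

By inspection of the expression, no string of length less than 3 matches, and cab is the lexicographically first match of length 3.

cab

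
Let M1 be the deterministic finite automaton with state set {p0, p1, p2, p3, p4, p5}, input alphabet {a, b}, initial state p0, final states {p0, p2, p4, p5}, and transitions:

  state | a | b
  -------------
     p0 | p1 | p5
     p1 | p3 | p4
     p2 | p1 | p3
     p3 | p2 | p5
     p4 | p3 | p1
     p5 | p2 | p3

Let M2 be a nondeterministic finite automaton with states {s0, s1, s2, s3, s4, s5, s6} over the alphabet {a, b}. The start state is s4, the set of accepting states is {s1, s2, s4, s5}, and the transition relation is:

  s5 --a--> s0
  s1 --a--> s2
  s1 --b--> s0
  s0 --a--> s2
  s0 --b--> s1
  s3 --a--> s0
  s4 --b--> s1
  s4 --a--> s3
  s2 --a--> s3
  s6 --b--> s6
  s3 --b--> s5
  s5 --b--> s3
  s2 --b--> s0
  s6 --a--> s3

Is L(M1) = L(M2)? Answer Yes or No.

Yes

Exploring the product automaton M1 × M2 from the start pair (p0, s4), following both machines on each input symbol, reaches 6 state pairs: (p0, s4), (p1, s3), (p5, s1), (p3, s0), (p4, s5), (p2, s2).
M1 accepts in {p0, p2, p4, p5} and M2 accepts in {s1, s2, s4, s5}. In every reachable pair the two components are either both accepting — (p0, s4), (p5, s1), (p4, s5), (p2, s2) — or both non-accepting, so no string is accepted by exactly one of the machines: L(M1) \ L(M2) and L(M2) \ L(M1) are both empty.
Hence every string is accepted by M1 iff it is accepted by M2, and the two languages coincide.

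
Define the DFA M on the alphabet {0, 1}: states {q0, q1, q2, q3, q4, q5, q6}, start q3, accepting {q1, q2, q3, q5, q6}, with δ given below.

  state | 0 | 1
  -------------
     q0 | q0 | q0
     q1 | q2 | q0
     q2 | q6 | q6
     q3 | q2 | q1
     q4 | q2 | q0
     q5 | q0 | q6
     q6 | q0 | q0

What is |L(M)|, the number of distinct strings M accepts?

8

The useful subgraph on states {q1, q2, q3, q6} is acyclic, so L(M) is finite; the longest accepting path visits 4 useful states, giving maximum string length 3.
Counting accepting paths from q3 by length: 1 of length 0, 2 of length 1, 3 of length 2, 2 of length 3. Total 8.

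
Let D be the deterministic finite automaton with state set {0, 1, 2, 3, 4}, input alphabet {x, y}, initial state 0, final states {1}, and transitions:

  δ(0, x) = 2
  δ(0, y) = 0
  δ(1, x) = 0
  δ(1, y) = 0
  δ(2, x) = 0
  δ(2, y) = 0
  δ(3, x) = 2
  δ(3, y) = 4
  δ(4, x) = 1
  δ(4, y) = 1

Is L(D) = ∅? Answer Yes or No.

Yes

The states reachable from the start state are {0, 2}.
None of the accepting states {1} is reachable, so no string is accepted and L(D) = ∅.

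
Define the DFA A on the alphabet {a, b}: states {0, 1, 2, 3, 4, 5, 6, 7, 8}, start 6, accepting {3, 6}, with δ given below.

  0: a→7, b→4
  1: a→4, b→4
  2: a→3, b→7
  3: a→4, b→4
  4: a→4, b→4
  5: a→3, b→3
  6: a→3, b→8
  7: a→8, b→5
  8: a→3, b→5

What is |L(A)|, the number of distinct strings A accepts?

5

The useful subgraph on states {3, 5, 6, 8} is acyclic, so L(A) is finite; the longest accepting path visits 4 useful states, giving maximum string length 3.
Counting accepting paths from 6 by length: 1 of length 0, 1 of length 1, 1 of length 2, 2 of length 3. Total 5.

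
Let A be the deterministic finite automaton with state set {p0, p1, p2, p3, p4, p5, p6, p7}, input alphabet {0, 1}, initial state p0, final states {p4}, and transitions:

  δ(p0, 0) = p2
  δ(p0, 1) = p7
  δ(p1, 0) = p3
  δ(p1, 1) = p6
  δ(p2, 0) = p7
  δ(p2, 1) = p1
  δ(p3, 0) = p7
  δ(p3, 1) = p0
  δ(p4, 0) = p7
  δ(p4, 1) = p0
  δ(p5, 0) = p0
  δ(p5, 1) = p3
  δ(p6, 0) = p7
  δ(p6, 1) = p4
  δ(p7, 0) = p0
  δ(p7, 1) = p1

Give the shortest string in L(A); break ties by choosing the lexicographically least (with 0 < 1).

0111

A breadth-first search from p0 reaches an accepting state first via the path p0 → p2 → p1 → p6 → p4 on input 0111.
No string of length < 4 is accepted (BFS exhausts all shorter strings without reaching an accepting state), and 0111 is the lexicographically least accepting string of length 4.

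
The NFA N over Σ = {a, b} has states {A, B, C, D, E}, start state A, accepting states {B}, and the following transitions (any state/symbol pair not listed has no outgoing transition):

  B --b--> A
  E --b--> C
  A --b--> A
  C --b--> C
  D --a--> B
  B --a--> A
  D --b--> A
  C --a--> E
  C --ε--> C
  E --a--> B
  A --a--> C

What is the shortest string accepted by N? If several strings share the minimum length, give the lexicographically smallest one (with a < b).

aaa

A breadth-first search from A reaches an accepting state first via the path A → C → E → B on input aaa.
No string of length < 3 is accepted (BFS exhausts all shorter strings without reaching an accepting state), and aaa is the lexicographically least accepting string of length 3.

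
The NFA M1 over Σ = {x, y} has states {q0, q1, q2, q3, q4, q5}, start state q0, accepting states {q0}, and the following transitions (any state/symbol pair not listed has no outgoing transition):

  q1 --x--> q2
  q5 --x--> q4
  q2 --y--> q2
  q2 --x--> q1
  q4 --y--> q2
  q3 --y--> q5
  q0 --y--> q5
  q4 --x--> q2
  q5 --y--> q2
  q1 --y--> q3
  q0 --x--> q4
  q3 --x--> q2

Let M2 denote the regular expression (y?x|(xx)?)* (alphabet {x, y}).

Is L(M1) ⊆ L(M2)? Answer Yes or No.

Converting the expression M2 to a DFA (subset construction, then merging equivalent states) gives the minimal DFA with states {r0, r1, r2}, start state r0, accepting states {r0} and transitions r0: x→r0, y→r1; r1: x→r0, y→r2; r2: x→r2, y→r2.
Exploring the product automaton M1 × M2 from the start pair (q0, r0), following both machines on each input symbol, reaches 12 state pairs: (q0, r0), (q4, r0), (q5, r1), (q2, r0), (q2, r1), (q2, r2), (q1, r0), (q1, r2), (q3, r1), (q3, r2), (q5, r2), (q4, r2).
M1 accepts in {q0} and M2 accepts in {r0}. The reachable pairs whose M1-component is accepting are (q0, r0); in each of them the M2-component is accepting too, so the product for L(M1) \ L(M2) (M1-component accepting, M2-component rejecting) has no reachable accepting pair and the difference is empty.
Hence every string in L(M1) is also in L(M2).

Yes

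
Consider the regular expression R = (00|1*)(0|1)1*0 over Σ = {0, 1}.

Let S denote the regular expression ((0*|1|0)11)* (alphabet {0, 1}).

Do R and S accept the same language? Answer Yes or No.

The string 00 is accepted by R but rejected by S.
So L(R) ≠ L(S).

No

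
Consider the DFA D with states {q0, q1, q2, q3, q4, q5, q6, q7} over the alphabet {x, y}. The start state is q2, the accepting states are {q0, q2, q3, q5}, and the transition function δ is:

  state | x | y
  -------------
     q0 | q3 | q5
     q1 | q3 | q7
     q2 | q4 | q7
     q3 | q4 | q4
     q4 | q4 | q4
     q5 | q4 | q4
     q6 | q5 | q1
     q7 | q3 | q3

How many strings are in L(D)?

The useful subgraph on states {q2, q3, q7} is acyclic, so L(D) is finite; the longest accepting path visits 3 useful states, giving maximum string length 2.
Counting accepting paths from q2 by length: 1 of length 0, 2 of length 2. Total 3.

3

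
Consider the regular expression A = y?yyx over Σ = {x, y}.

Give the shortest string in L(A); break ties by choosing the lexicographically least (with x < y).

yyx

By inspection of the expression, no string of length less than 3 matches, and yyx is the lexicographically first match of length 3.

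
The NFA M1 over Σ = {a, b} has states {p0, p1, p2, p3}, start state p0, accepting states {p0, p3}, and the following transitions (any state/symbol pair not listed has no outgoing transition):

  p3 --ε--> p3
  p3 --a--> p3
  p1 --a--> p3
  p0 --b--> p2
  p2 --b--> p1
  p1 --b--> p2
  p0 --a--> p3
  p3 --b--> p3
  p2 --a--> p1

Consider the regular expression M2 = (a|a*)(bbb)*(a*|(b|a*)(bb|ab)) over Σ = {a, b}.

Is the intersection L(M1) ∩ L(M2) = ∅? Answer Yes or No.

No

The empty string ε is accepted by both M1 and M2.
Hence L(M1) ∩ L(M2) ≠ ∅.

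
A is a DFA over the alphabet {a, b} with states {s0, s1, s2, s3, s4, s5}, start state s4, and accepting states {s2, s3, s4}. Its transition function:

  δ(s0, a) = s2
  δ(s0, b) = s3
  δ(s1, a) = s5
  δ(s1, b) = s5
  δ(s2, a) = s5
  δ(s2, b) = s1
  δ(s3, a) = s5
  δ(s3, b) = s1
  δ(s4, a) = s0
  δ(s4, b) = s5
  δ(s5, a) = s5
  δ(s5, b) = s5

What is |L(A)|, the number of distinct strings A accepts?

3

The useful subgraph on states {s0, s2, s3, s4} is acyclic, so L(A) is finite; the longest accepting path visits 3 useful states, giving maximum string length 2.
Counting accepting paths from s4 by length: 1 of length 0, 2 of length 2. Total 3.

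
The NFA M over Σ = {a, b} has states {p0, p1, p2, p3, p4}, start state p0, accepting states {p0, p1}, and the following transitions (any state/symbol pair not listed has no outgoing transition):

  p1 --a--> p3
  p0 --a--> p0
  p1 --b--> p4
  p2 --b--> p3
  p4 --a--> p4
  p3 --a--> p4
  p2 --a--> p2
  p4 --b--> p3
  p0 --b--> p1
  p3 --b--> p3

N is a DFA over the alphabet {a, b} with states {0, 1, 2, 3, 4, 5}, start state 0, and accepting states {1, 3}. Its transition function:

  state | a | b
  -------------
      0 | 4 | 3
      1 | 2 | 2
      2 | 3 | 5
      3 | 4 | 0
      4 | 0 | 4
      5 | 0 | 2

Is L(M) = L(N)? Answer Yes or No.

No

The empty string ε is accepted by M but rejected by N.
So L(M) ≠ L(N).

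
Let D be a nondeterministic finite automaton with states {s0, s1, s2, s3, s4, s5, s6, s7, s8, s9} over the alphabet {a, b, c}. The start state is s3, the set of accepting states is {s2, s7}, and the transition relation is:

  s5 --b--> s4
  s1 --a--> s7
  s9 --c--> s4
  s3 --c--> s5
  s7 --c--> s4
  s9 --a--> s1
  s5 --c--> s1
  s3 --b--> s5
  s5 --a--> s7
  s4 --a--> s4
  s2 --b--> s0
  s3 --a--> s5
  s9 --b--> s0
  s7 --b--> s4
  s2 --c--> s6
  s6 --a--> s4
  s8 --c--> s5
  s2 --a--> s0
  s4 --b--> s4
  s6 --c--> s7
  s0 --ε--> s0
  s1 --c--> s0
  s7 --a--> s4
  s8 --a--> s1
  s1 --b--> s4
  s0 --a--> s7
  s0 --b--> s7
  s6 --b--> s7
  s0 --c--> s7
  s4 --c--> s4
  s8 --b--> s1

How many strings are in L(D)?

15

The useful subgraph on states {s0, s1, s3, s5, s7} is acyclic, so L(D) is finite; the longest accepting path visits 5 useful states, giving maximum string length 4.
Counting accepting paths from s3 by length: 3 of length 2, 3 of length 3, 9 of length 4. Total 15.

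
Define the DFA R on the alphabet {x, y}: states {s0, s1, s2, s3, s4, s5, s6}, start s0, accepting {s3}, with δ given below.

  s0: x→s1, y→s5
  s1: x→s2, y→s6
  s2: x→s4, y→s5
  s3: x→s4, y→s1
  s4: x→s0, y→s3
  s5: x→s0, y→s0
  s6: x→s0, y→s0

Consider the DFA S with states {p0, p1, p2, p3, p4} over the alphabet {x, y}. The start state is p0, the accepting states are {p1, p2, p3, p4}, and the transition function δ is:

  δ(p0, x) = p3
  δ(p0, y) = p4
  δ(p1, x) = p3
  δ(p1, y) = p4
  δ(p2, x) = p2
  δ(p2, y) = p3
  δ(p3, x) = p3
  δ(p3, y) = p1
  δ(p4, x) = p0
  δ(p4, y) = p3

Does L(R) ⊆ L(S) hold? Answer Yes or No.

Exploring the product automaton R × S from the start pair (s0, p0), following both machines on each input symbol, reaches 17 state pairs: (s0, p0), (s1, p3), (s5, p4), (s2, p3), (s6, p1), (s0, p3), (s4, p3), (s5, p1), (s0, p4), (s3, p1), (s1, p0), (s5, p3), (s1, p4), (s6, p4), (s0, p1), (s2, p0), (s6, p3).
R accepts in {s3} and S accepts in {p1, p2, p3, p4}. The reachable pairs whose R-component is accepting are (s3, p1); in each of them the S-component is accepting too, so the product for L(R) \ L(S) (R-component accepting, S-component rejecting) has no reachable accepting pair and the difference is empty.
Hence every string in L(R) is also in L(S).

Yes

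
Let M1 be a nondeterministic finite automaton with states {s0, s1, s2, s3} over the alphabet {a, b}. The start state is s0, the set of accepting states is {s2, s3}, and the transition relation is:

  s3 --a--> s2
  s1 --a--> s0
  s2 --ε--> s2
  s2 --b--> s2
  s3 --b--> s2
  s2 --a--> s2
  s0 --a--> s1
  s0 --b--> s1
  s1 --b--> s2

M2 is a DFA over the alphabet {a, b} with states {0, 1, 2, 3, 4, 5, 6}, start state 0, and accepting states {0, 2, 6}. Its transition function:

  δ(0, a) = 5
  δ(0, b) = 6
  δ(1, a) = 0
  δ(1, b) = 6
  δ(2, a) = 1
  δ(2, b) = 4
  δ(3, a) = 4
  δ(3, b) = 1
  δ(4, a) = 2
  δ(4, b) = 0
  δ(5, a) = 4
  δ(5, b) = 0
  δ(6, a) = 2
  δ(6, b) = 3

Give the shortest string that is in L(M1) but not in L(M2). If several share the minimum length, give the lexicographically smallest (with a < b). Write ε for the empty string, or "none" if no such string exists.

The string bb is accepted by M1 but not by M2.
No shorter string lies in the difference, and bb is the lexicographically first length-2 string in L(M1) \ L(M2).

bb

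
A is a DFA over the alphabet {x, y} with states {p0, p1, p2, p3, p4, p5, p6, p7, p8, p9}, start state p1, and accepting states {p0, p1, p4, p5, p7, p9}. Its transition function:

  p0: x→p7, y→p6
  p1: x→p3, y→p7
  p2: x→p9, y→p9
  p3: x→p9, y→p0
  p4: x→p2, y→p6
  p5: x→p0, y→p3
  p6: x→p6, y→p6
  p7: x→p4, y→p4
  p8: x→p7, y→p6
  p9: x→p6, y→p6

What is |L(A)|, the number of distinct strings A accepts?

17

The useful subgraph on states {p0, p1, p2, p3, p4, p7, p9} is acyclic, so L(A) is finite; the longest accepting path visits 7 useful states, giving maximum string length 6.
Counting accepting paths from p1 by length: 1 of length 0, 1 of length 1, 4 of length 2, 1 of length 3, 6 of length 4, 4 of length 6. Total 17.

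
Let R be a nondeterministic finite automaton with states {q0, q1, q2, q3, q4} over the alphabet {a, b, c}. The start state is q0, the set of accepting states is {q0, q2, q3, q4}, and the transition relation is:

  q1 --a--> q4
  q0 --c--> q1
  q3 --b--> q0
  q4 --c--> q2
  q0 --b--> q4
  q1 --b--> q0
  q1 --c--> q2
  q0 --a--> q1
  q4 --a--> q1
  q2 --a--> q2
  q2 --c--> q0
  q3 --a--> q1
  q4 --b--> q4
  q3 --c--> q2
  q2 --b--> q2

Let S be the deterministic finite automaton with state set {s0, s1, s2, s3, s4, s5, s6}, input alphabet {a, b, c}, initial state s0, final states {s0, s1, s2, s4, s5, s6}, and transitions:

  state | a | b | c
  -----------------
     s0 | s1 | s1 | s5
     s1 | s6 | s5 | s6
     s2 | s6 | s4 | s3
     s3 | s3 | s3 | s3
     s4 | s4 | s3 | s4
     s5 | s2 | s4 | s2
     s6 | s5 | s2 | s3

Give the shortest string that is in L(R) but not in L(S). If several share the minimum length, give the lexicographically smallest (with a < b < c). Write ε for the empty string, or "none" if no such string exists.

aac

The string aac is accepted by R but not by S.
No shorter string lies in the difference, and aac is the lexicographically first length-3 string in L(R) \ L(S).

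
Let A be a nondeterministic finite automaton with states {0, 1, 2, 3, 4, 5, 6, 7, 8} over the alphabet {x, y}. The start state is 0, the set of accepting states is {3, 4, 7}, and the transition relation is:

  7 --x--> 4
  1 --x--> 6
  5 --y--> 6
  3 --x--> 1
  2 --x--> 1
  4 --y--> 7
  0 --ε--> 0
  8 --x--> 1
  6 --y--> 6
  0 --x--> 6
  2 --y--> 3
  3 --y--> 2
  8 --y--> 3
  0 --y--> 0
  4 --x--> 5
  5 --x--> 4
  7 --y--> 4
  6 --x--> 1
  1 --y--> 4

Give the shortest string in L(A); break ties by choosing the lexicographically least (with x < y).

xxy

A breadth-first search from 0 reaches an accepting state first via the path 0 → 6 → 1 → 4 on input xxy.
No string of length < 3 is accepted (BFS exhausts all shorter strings without reaching an accepting state), and xxy is the lexicographically least accepting string of length 3.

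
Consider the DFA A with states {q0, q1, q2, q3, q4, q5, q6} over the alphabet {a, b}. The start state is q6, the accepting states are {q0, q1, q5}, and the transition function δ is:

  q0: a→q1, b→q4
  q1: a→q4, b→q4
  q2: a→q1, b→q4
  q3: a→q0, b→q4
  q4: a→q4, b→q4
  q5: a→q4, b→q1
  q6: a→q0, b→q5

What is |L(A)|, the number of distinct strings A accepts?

The useful subgraph on states {q0, q1, q5, q6} is acyclic, so L(A) is finite; the longest accepting path visits 3 useful states, giving maximum string length 2.
Counting accepting paths from q6 by length: 2 of length 1, 2 of length 2. Total 4.

4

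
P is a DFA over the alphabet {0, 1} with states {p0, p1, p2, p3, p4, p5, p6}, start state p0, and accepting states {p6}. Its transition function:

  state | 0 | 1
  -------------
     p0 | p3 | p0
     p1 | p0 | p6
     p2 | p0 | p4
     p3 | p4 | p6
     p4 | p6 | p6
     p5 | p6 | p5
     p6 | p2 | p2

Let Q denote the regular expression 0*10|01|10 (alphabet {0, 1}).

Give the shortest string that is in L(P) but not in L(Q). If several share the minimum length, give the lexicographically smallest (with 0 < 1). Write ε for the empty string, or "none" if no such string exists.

The string 000 is accepted by P but not by Q.
No shorter string lies in the difference, and 000 is the lexicographically first length-3 string in L(P) \ L(Q).

000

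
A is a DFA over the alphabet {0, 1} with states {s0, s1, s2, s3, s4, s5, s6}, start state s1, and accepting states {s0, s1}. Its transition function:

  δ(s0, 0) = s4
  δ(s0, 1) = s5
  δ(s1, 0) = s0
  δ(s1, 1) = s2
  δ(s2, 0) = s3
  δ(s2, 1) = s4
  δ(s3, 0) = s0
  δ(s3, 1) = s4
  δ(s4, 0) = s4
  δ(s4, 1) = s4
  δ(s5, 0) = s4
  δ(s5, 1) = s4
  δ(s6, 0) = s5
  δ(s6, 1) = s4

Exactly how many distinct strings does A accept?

The useful subgraph on states {s0, s1, s2, s3} is acyclic, so L(A) is finite; the longest accepting path visits 4 useful states, giving maximum string length 3.
Counting accepting paths from s1 by length: 1 of length 0, 1 of length 1, 1 of length 3. Total 3.

3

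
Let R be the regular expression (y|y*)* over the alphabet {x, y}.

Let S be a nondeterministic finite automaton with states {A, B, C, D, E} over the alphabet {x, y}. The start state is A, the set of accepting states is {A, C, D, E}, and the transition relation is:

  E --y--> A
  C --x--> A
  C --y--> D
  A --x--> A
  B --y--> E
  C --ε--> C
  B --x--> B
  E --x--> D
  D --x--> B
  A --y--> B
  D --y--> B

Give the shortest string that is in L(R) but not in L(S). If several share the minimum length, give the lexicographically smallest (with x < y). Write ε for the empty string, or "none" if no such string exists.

The string y is accepted by R but not by S.
No shorter string lies in the difference, and y is the lexicographically first length-1 string in L(R) \ L(S).

y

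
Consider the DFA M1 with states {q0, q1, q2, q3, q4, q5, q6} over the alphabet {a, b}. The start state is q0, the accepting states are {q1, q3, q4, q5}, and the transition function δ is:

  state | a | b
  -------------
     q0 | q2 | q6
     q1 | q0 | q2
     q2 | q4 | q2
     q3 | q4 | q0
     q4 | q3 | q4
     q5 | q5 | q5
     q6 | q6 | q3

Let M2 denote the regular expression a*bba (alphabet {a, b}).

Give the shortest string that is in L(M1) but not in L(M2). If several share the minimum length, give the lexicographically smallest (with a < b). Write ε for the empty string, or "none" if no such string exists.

aa

The string aa is accepted by M1 but not by M2.
No shorter string lies in the difference, and aa is the lexicographically first length-2 string in L(M1) \ L(M2).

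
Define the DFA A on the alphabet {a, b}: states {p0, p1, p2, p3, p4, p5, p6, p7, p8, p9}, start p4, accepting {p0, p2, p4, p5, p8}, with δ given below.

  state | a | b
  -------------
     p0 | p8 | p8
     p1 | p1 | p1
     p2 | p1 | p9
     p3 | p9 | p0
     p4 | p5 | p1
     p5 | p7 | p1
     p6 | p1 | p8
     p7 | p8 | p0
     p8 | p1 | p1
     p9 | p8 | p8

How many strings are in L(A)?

The useful subgraph on states {p0, p4, p5, p7, p8} is acyclic, so L(A) is finite; the longest accepting path visits 5 useful states, giving maximum string length 4.
Counting accepting paths from p4 by length: 1 of length 0, 1 of length 1, 2 of length 3, 2 of length 4. Total 6.

6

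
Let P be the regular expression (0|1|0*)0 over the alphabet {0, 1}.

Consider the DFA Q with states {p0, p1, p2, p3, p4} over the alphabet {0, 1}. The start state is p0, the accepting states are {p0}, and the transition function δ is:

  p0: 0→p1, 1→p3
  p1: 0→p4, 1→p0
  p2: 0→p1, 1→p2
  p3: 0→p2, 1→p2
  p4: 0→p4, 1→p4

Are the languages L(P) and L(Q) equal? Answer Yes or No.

The string 0 is accepted by P but rejected by Q.
So L(P) ≠ L(Q).

No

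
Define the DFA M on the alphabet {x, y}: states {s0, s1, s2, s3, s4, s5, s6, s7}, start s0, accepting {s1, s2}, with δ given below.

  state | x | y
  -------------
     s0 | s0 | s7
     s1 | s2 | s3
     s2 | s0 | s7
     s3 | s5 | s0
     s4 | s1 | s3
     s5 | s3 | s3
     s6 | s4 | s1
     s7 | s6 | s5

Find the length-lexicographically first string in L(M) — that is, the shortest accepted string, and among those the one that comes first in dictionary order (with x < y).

yxy

A breadth-first search from s0 reaches an accepting state first via the path s0 → s7 → s6 → s1 on input yxy.
No string of length < 3 is accepted (BFS exhausts all shorter strings without reaching an accepting state), and yxy is the lexicographically least accepting string of length 3.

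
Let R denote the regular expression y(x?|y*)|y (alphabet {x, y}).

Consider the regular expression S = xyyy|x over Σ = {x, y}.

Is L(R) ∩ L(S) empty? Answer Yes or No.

Converting the expression R to a DFA (subset construction, then merging equivalent states) gives the minimal DFA with states {r0, r1, r2, r3, r4}, start state r0, accepting states {r2, r3, r4} and transitions r0: x→r1, y→r2; r1: x→r1, y→r1; r2: x→r3, y→r4; r3: x→r1, y→r1; r4: x→r1, y→r4.
Converting the expression S to a DFA (subset construction, then merging equivalent states) gives the minimal DFA with states {s0, s1, s2, s3, s4, s5}, start state s0, accepting states {s1, s5} and transitions s0: x→s1, y→s2; s1: x→s2, y→s3; s2: x→s2, y→s2; s3: x→s2, y→s4; s4: x→s2, y→s5; s5: x→s2, y→s2.
Exploring the product automaton R × S from the start pair (r0, s0), following both machines on each input symbol, reaches 9 state pairs: (r0, s0), (r1, s1), (r2, s2), (r1, s2), (r1, s3), (r3, s2), (r4, s2), (r1, s4), (r1, s5).
R accepts in {r2, r3, r4} and S accepts in {s1, s5}; no reachable pair has both components accepting, so no string drives both machines to acceptance simultaneously and L(R) ∩ L(S) = ∅.
So no string is accepted by both, and the intersection is empty.

Yes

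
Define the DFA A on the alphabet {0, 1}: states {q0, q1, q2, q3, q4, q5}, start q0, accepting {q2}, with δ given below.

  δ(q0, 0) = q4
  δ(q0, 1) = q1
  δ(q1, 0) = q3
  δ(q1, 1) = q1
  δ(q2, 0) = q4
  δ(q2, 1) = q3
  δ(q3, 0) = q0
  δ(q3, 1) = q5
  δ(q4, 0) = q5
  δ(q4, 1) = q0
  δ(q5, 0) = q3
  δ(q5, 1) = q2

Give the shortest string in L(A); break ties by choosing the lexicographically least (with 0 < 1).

A breadth-first search from q0 reaches an accepting state first via the path q0 → q4 → q5 → q2 on input 001.
No string of length < 3 is accepted (BFS exhausts all shorter strings without reaching an accepting state), and 001 is the lexicographically least accepting string of length 3.

001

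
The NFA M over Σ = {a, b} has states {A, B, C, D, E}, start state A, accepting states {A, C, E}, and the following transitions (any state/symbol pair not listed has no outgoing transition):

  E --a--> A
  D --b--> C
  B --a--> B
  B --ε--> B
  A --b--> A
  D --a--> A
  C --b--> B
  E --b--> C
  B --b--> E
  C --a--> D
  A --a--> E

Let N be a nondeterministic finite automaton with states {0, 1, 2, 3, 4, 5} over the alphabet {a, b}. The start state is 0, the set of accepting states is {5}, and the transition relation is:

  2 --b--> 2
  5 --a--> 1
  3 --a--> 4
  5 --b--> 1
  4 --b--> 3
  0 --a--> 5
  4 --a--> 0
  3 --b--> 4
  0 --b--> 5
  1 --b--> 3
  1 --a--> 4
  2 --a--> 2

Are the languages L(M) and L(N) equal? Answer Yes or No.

The empty string ε is accepted by M but rejected by N.
So L(M) ≠ L(N).

No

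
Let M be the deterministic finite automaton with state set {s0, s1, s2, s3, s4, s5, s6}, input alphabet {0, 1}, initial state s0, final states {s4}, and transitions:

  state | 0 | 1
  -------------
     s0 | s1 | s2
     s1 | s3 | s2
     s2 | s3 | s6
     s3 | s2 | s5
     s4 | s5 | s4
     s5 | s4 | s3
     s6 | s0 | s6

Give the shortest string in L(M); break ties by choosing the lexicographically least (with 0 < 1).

A breadth-first search from s0 reaches an accepting state first via the path s0 → s1 → s3 → s5 → s4 on input 0010.
No string of length < 4 is accepted (BFS exhausts all shorter strings without reaching an accepting state), and 0010 is the lexicographically least accepting string of length 4.

0010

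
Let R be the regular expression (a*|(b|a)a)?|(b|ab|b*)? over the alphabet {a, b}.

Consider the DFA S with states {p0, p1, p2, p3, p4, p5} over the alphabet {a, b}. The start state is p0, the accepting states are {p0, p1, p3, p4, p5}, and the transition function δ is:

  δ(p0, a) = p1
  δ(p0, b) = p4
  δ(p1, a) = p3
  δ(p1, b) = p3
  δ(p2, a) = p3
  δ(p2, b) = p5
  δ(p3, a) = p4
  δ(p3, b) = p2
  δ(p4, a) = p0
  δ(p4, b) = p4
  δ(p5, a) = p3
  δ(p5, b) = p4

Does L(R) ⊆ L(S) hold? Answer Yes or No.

Converting the expression R to a DFA (subset construction, then merging equivalent states) gives the minimal DFA with states {r0, r1, r2, r3, r4, r5, r6}, start state r0, accepting states {r0, r1, r2, r3, r4, r5} and transitions r0: a→r1, b→r2; r1: a→r3, b→r4; r2: a→r4, b→r5; r3: a→r3, b→r6; r4: a→r6, b→r6; r5: a→r6, b→r5; r6: a→r6, b→r6.
Exploring the product automaton R × S from the start pair (r0, p0), following both machines on each input symbol, reaches 16 state pairs: (r0, p0), (r1, p1), (r2, p4), (r3, p3), (r4, p3), (r4, p0), (r5, p4), (r3, p4), (r6, p2), (r6, p4), (r6, p1), (r6, p0), (r3, p0), (r6, p3), (r6, p5), (r3, p1).
R accepts in {r0, r1, r2, r3, r4, r5} and S accepts in {p0, p1, p3, p4, p5}. The reachable pairs whose R-component is accepting are (r0, p0), (r1, p1), (r2, p4), (r3, p3), (r4, p3), (r4, p0), (r5, p4), (r3, p4), (r3, p0), (r3, p1); in each of them the S-component is accepting too, so the product for L(R) \ L(S) (R-component accepting, S-component rejecting) has no reachable accepting pair and the difference is empty.
Hence every string in L(R) is also in L(S).

Yes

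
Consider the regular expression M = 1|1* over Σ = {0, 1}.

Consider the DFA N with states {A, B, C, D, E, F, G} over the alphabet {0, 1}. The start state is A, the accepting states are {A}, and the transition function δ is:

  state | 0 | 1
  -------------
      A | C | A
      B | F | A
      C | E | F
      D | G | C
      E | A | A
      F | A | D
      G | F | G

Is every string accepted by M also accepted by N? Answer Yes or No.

Converting the expression M to a DFA (subset construction, then merging equivalent states) gives the minimal DFA with states {m0, m1}, start state m0, accepting states {m0} and transitions m0: 0→m1, 1→m0; m1: 0→m1, 1→m1.
Exploring the product automaton M × N from the start pair (m0, A), following both machines on each input symbol, reaches 7 state pairs: (m0, A), (m1, C), (m1, E), (m1, F), (m1, A), (m1, D), (m1, G).
M accepts in {m0} and N accepts in {A}. The reachable pairs whose M-component is accepting are (m0, A); in each of them the N-component is accepting too, so the product for L(M) \ L(N) (M-component accepting, N-component rejecting) has no reachable accepting pair and the difference is empty.
Hence every string in L(M) is also in L(N).

Yes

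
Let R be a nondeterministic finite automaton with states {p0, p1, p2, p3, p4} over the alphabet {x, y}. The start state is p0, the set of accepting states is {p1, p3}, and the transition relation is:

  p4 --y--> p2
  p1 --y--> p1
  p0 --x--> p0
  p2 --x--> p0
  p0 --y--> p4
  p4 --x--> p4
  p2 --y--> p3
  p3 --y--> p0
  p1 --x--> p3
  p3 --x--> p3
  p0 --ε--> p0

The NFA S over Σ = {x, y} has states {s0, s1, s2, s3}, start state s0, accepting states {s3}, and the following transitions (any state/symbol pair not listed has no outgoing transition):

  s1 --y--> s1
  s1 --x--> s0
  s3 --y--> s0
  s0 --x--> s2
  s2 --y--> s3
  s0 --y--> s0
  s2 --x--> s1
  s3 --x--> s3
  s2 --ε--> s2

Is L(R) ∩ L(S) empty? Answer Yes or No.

Yes

Exploring the product automaton R × S from the start pair (p0, s0), following both machines on each input symbol, reaches 14 state pairs: (p0, s0), (p0, s2), (p4, s0), (p0, s1), (p4, s3), (p4, s2), (p2, s0), (p4, s1), (p2, s3), (p3, s0), (p2, s1), (p0, s3), (p3, s2), (p3, s1).
R accepts in {p1, p3} and S accepts in {s3}; no reachable pair has both components accepting, so no string drives both machines to acceptance simultaneously and L(R) ∩ L(S) = ∅.
So no string is accepted by both, and the intersection is empty.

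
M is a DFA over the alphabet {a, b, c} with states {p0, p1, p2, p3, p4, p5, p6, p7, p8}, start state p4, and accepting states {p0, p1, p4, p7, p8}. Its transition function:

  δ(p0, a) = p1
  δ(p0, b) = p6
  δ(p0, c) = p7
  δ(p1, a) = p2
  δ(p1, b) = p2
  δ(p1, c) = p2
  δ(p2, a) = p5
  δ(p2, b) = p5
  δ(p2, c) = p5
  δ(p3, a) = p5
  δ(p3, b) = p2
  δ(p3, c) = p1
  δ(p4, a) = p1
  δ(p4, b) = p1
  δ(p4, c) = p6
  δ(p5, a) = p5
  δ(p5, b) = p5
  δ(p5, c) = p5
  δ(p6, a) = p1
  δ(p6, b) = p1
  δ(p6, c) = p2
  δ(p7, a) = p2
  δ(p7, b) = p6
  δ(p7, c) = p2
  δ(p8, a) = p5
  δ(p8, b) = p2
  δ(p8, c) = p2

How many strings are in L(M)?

The useful subgraph on states {p1, p4, p6} is acyclic, so L(M) is finite; the longest accepting path visits 3 useful states, giving maximum string length 2.
Counting accepting paths from p4 by length: 1 of length 0, 2 of length 1, 2 of length 2. Total 5.

5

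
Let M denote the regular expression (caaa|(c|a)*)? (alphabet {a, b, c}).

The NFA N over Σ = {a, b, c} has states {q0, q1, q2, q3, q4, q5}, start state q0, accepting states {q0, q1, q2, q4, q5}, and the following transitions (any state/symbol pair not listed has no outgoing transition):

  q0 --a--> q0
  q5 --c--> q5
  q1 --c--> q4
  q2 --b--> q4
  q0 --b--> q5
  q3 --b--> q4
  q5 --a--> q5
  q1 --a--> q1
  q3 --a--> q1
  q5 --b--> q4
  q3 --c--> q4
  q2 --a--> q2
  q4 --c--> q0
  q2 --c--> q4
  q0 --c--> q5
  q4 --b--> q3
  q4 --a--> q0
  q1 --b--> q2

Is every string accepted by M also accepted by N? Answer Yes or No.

Converting the expression M to a DFA (subset construction, then merging equivalent states) gives the minimal DFA with states {m0, m1}, start state m0, accepting states {m0} and transitions m0: a→m0, b→m1, c→m0; m1: a→m1, b→m1, c→m1.
Exploring the product automaton M × N from the start pair (m0, q0), following both machines on each input symbol, reaches 8 state pairs: (m0, q0), (m1, q5), (m0, q5), (m1, q4), (m1, q0), (m1, q3), (m1, q1), (m1, q2).
M accepts in {m0} and N accepts in {q0, q1, q2, q4, q5}. The reachable pairs whose M-component is accepting are (m0, q0), (m0, q5); in each of them the N-component is accepting too, so the product for L(M) \ L(N) (M-component accepting, N-component rejecting) has no reachable accepting pair and the difference is empty.
Hence every string in L(M) is also in L(N).

Yes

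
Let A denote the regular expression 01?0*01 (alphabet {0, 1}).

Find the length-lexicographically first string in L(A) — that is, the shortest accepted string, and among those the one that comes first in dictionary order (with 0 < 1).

By inspection of the expression, no string of length less than 3 matches, and 001 is the lexicographically first match of length 3.

001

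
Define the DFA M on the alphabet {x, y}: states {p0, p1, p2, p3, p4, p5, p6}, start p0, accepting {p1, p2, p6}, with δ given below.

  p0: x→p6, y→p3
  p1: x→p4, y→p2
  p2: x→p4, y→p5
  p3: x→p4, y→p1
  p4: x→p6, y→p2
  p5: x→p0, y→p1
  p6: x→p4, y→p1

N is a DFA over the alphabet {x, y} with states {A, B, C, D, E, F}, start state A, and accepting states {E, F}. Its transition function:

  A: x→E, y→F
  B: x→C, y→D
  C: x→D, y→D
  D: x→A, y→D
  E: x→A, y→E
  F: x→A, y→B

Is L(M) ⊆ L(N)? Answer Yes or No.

The string yy is in L(M) but not in L(N).
So L(M) ⊄ L(N).

No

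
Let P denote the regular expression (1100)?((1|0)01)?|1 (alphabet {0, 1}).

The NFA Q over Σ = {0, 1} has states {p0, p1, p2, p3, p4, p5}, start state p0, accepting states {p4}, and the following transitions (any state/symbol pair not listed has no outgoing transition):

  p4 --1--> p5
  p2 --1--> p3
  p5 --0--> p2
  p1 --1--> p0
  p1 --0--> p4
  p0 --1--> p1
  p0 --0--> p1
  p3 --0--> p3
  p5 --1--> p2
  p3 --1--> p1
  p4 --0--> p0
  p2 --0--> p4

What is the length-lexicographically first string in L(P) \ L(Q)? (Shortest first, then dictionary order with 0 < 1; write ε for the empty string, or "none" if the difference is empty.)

ε

The empty string ε is accepted by P but not by Q.
Since ε is the unique shortest string, it is the required witness.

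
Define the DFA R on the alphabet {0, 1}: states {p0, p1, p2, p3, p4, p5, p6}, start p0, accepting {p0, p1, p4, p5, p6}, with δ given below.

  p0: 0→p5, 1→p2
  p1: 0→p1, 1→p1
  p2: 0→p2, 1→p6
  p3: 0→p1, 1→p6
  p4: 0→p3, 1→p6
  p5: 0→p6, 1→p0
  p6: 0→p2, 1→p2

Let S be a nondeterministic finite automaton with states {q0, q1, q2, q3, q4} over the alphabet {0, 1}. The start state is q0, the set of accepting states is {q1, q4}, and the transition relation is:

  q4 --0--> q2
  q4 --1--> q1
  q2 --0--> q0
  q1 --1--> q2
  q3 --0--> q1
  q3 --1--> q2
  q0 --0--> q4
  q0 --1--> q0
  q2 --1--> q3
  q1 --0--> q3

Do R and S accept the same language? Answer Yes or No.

No

The empty string ε is accepted by R but rejected by S.
So L(R) ≠ L(S).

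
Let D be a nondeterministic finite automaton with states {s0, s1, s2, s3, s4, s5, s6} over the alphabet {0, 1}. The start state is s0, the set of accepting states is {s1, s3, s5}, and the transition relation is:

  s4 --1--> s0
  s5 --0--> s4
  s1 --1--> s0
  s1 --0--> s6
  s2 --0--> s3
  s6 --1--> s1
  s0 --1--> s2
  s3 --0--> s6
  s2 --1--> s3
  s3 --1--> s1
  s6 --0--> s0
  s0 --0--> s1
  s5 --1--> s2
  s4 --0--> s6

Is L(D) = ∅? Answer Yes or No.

No

The string 0 is accepted: the run s0 → s1 ends in the accepting state s1.
Since at least one string is accepted, L(D) is not empty.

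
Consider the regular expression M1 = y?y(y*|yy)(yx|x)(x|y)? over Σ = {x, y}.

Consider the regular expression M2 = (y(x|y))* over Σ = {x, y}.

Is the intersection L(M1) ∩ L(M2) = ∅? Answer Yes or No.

No

The string yx is accepted by both M1 and M2.
Hence L(M1) ∩ L(M2) ≠ ∅.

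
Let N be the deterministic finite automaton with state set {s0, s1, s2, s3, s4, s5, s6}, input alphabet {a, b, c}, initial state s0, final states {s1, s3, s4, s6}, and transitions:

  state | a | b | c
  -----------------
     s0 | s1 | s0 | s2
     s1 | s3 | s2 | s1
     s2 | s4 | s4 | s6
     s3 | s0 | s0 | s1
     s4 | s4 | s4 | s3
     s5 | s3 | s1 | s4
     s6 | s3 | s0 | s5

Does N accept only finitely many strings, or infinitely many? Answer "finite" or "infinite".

infinite

State s0 is reachable from the start and can reach an accepting state, and it lies on the cycle s0 → s0.
Traversing that cycle any number of times yields accepted strings of unbounded length, so the language is infinite.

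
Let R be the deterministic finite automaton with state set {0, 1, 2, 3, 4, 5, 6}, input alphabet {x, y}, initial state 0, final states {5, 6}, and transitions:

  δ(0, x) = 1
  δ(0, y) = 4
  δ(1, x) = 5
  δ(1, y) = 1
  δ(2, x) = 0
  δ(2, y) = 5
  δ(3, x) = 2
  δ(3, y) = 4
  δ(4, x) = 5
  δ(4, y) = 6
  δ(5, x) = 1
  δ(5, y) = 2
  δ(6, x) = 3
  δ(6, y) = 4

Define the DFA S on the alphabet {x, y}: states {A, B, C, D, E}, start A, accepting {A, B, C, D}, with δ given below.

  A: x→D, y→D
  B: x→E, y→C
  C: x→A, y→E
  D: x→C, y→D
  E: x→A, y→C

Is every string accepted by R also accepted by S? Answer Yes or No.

Exploring the product automaton R × S from the start pair (0, A), following both machines on each input symbol, reaches 19 state pairs: (0, A), (1, D), (4, D), (5, C), (6, D), (1, A), (2, E), (3, C), (5, D), (2, A), (4, E), (1, C), (2, D), (0, D), (5, A), (6, C), (1, E), (0, C), (3, A).
R accepts in {5, 6} and S accepts in {A, B, C, D}. The reachable pairs whose R-component is accepting are (5, C), (6, D), (5, D), (5, A), (6, C); in each of them the S-component is accepting too, so the product for L(R) \ L(S) (R-component accepting, S-component rejecting) has no reachable accepting pair and the difference is empty.
Hence every string in L(R) is also in L(S).

Yes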